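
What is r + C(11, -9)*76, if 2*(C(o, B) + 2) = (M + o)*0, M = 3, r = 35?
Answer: -117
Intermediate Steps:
C(o, B) = -2 (C(o, B) = -2 + ((3 + o)*0)/2 = -2 + (½)*0 = -2 + 0 = -2)
r + C(11, -9)*76 = 35 - 2*76 = 35 - 152 = -117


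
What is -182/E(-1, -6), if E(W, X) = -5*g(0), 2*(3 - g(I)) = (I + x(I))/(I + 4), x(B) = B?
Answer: 182/15 ≈ 12.133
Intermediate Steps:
g(I) = 3 - I/(4 + I) (g(I) = 3 - (I + I)/(2*(I + 4)) = 3 - 2*I/(2*(4 + I)) = 3 - I/(4 + I))
E(W, X) = -15 (E(W, X) = -10*(6 + 0)/(4 + 0) = -10*6/4 = -5*3 = -15)
-182/E(-1, -6) = -182/(-15) = -182*(-1)/15 = -13*(-14/15) = 182/15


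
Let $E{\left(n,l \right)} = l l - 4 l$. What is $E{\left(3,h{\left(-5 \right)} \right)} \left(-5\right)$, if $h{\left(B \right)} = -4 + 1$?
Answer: $-105$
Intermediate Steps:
$h{\left(B \right)} = -3$
$E{\left(n,l \right)} = l^{2} - 4 l$
$E{\left(3,h{\left(-5 \right)} \right)} \left(-5\right) = - 3 \left(-4 - 3\right) \left(-5\right) = \left(-3\right) \left(-7\right) \left(-5\right) = 21 \left(-5\right) = -105$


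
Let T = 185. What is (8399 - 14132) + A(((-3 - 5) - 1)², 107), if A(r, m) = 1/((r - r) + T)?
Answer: -1060604/185 ≈ -5733.0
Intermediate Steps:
A(r, m) = 1/185 (A(r, m) = 1/((r - r) + 185) = 1/(0 + 185) = 1/185)
(8399 - 14132) + A(((-3 - 5) - 1)², 107) = (8399 - 14132) + 1/185 = -5733 + 1/185 = -1060604/185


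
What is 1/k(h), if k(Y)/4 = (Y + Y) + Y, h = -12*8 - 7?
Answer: -1/1236 ≈ -0.00080906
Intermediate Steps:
h = -103 (h = -96 - 7 = -103)
k(Y) = 12*Y (k(Y) = 4*((Y + Y) + Y) = 4*(2*Y + Y) = 4*(3*Y) = 12*Y)
1/k(h) = 1/(12*(-103)) = 1/(-1236) = -1/1236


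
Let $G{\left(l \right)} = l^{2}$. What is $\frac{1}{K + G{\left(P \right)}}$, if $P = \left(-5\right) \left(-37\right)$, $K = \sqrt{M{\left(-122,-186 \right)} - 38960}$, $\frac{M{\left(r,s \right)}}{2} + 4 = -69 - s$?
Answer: $\frac{34225}{1171389359} - \frac{i \sqrt{38734}}{1171389359} \approx 2.9217 \cdot 10^{-5} - 1.6801 \cdot 10^{-7} i$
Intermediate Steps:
$M{\left(r,s \right)} = -146 - 2 s$ ($M{\left(r,s \right)} = -8 + 2 \left(-69 - s\right) = -8 - \left(138 + 2 s\right) = -146 - 2 s$)
$K = i \sqrt{38734}$ ($K = \sqrt{\left(-146 - -372\right) - 38960} = \sqrt{\left(-146 + 372\right) - 38960} = \sqrt{226 - 38960} = \sqrt{-38734} = i \sqrt{38734} \approx 196.81 i$)
$P = 185$
$\frac{1}{K + G{\left(P \right)}} = \frac{1}{i \sqrt{38734} + 185^{2}} = \frac{1}{i \sqrt{38734} + 34225} = \frac{1}{34225 + i \sqrt{38734}}$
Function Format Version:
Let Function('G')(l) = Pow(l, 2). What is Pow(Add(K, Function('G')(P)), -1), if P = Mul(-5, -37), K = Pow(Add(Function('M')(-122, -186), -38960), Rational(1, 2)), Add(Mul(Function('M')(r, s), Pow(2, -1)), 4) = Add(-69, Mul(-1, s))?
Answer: Add(Rational(34225, 1171389359), Mul(Rational(-1, 1171389359), I, Pow(38734, Rational(1, 2)))) ≈ Add(2.9217e-5, Mul(-1.6801e-7, I))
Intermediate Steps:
Function('M')(r, s) = Add(-146, Mul(-2, s)) (Function('M')(r, s) = Add(-8, Mul(2, Add(-69, Mul(-1, s)))) = Add(-8, Add(-138, Mul(-2, s))) = Add(-146, Mul(-2, s)))
K = Mul(I, Pow(38734, Rational(1, 2))) (K = Pow(Add(Add(-146, Mul(-2, -186)), -38960), Rational(1, 2)) = Pow(Add(Add(-146, 372), -38960), Rational(1, 2)) = Pow(Add(226, -38960), Rational(1, 2)) = Pow(-38734, Rational(1, 2)) = Mul(I, Pow(38734, Rational(1, 2))) ≈ Mul(196.81, I))
P = 185
Pow(Add(K, Function('G')(P)), -1) = Pow(Add(Mul(I, Pow(38734, Rational(1, 2))), Pow(185, 2)), -1) = Pow(Add(Mul(I, Pow(38734, Rational(1, 2))), 34225), -1) = Pow(Add(34225, Mul(I, Pow(38734, Rational(1, 2)))), -1)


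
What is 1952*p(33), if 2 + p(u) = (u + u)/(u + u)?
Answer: -1952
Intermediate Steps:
p(u) = -1 (p(u) = -2 + (u + u)/(u + u) = -2 + (2*u)/((2*u)) = -2 + (2*u)*(1/(2*u)) = -2 + 1 = -1)
1952*p(33) = 1952*(-1) = -1952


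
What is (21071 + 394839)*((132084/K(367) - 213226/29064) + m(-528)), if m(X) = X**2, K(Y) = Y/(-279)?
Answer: 197819044627067215/2666622 ≈ 7.4183e+10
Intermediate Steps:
K(Y) = -Y/279 (K(Y) = Y*(-1/279) = -Y/279)
(21071 + 394839)*((132084/K(367) - 213226/29064) + m(-528)) = (21071 + 394839)*((132084/((-1/279*367)) - 213226/29064) + (-528)**2) = 415910*((132084/(-367/279) - 213226*1/29064) + 278784) = 415910*((132084*(-279/367) - 106613/14532) + 278784) = 415910*((-36851436/367 - 106613/14532) + 278784) = 415910*(-535564194923/5333244 + 278784) = 415910*(951258900373/5333244) = 197819044627067215/2666622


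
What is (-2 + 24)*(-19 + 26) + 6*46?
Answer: 430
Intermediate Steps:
(-2 + 24)*(-19 + 26) + 6*46 = 22*7 + 276 = 154 + 276 = 430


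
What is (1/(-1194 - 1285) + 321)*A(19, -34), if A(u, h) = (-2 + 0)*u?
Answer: -30238804/2479 ≈ -12198.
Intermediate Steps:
A(u, h) = -2*u
(1/(-1194 - 1285) + 321)*A(19, -34) = (1/(-1194 - 1285) + 321)*(-2*19) = (1/(-2479) + 321)*(-38) = (-1/2479 + 321)*(-38) = (795758/2479)*(-38) = -30238804/2479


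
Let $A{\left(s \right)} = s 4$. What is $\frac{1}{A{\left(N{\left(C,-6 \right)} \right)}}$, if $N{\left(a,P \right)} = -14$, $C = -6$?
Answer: $- \frac{1}{56} \approx -0.017857$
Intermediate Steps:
$A{\left(s \right)} = 4 s$
$\frac{1}{A{\left(N{\left(C,-6 \right)} \right)}} = \frac{1}{4 \left(-14\right)} = \frac{1}{-56} = - \frac{1}{56}$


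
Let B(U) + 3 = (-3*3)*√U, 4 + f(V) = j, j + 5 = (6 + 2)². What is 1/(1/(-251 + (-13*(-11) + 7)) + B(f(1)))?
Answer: 30704/45353039 - 91809*√55/45353039 ≈ -0.014336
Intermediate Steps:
j = 59 (j = -5 + (6 + 2)² = -5 + 8² = -5 + 64 = 59)
f(V) = 55 (f(V) = -4 + 59 = 55)
B(U) = -3 - 9*√U (B(U) = -3 + (-3*3)*√U = -3 - 9*√U)
1/(1/(-251 + (-13*(-11) + 7)) + B(f(1))) = 1/(1/(-251 + (-13*(-11) + 7)) + (-3 - 9*√55)) = 1/(1/(-251 + (143 + 7)) + (-3 - 9*√55)) = 1/(1/(-251 + 150) + (-3 - 9*√55)) = 1/(1/(-101) + (-3 - 9*√55)) = 1/(-1/101 + (-3 - 9*√55)) = 1/(-304/101 - 9*√55)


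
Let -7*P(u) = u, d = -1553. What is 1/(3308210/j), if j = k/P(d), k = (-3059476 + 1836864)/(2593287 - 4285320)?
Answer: 611306/620933825886735 ≈ 9.8449e-10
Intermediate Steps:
P(u) = -u/7
k = 1222612/1692033 (k = -1222612/(-1692033) = -1222612*(-1/1692033) = 1222612/1692033 ≈ 0.72257)
j = 1222612/375389607 (j = 1222612/(1692033*((-⅐*(-1553)))) = 1222612/(1692033*(1553/7)) = (1222612/1692033)*(7/1553) = 1222612/375389607 ≈ 0.0032569)
1/(3308210/j) = 1/(3308210/(1222612/375389607)) = 1/(3308210*(375389607/1222612)) = 1/(620933825886735/611306) = 611306/620933825886735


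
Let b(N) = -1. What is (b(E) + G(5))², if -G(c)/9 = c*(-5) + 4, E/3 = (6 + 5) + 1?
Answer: 35344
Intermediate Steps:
E = 36 (E = 3*((6 + 5) + 1) = 3*(11 + 1) = 3*12 = 36)
G(c) = -36 + 45*c (G(c) = -9*(c*(-5) + 4) = -9*(-5*c + 4) = -9*(4 - 5*c) = -36 + 45*c)
(b(E) + G(5))² = (-1 + (-36 + 45*5))² = (-1 + (-36 + 225))² = (-1 + 189)² = 188² = 35344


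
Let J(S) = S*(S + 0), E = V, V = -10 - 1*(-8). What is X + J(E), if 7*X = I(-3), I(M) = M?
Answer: 25/7 ≈ 3.5714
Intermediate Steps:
V = -2 (V = -10 + 8 = -2)
X = -3/7 (X = (⅐)*(-3) = -3/7 ≈ -0.42857)
E = -2
J(S) = S² (J(S) = S*S = S²)
X + J(E) = -3/7 + (-2)² = -3/7 + 4 = 25/7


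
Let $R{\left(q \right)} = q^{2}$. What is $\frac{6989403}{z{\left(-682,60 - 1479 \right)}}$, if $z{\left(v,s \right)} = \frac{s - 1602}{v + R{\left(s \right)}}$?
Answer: $- \frac{246821447741}{53} \approx -4.657 \cdot 10^{9}$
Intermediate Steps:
$z{\left(v,s \right)} = \frac{-1602 + s}{v + s^{2}}$ ($z{\left(v,s \right)} = \frac{s - 1602}{v + s^{2}} = \frac{-1602 + s}{v + s^{2}}$)
$\frac{6989403}{z{\left(-682,60 - 1479 \right)}} = \frac{6989403}{\frac{1}{-682 + \left(60 - 1479\right)^{2}} \left(-1602 + \left(60 - 1479\right)\right)} = \frac{6989403}{\frac{1}{-682 + \left(-1419\right)^{2}} \left(-1602 - 1419\right)} = \frac{6989403}{\frac{1}{-682 + 2013561} \left(-3021\right)} = \frac{6989403}{\frac{1}{2012879} \left(-3021\right)} = \frac{6989403}{- \frac{159}{105941}} = 6989403 \left(- \frac{105941}{159}\right) = - \frac{246821447741}{53}$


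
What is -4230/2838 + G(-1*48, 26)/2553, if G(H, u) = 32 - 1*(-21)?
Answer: -1774796/1207569 ≈ -1.4697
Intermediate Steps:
G(H, u) = 53 (G(H, u) = 32 + 21 = 53)
-4230/2838 + G(-1*48, 26)/2553 = -4230/2838 + 53/2553 = -4230*1/2838 + 53*(1/2553) = -705/473 + 53/2553 = -1774796/1207569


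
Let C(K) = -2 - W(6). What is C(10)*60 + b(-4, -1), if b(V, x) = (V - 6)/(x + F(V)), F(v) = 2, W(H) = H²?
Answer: -2290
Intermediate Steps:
C(K) = -38 (C(K) = -2 - 1*6² = -2 - 1*36 = -2 - 36 = -38)
b(V, x) = (-6 + V)/(2 + x) (b(V, x) = (V - 6)/(x + 2) = (-6 + V)/(2 + x))
C(10)*60 + b(-4, -1) = -38*60 + (-6 - 4)/(2 - 1) = -2280 - 10/1 = -2280 + 1*(-10) = -2280 - 10 = -2290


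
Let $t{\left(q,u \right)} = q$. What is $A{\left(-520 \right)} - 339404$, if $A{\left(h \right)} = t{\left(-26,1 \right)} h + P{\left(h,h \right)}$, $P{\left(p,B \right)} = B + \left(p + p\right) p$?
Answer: $214396$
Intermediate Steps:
$P{\left(p,B \right)} = B + 2 p^{2}$ ($P{\left(p,B \right)} = B + 2 p p = B + 2 p^{2}$)
$A{\left(h \right)} = - 25 h + 2 h^{2}$ ($A{\left(h \right)} = - 26 h + \left(h + 2 h^{2}\right) = - 25 h + 2 h^{2}$)
$A{\left(-520 \right)} - 339404 = - 520 \left(-25 + 2 \left(-520\right)\right) - 339404 = - 520 \left(-25 - 1040\right) - 339404 = \left(-520\right) \left(-1065\right) - 339404 = 553800 - 339404 = 214396$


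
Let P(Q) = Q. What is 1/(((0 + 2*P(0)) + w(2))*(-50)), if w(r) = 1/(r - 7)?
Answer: ⅒ ≈ 0.10000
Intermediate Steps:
w(r) = 1/(-7 + r)
1/(((0 + 2*P(0)) + w(2))*(-50)) = 1/(((0 + 2*0) + 1/(-7 + 2))*(-50)) = 1/(((0 + 0) + 1/(-5))*(-50)) = 1/((0 - ⅕)*(-50)) = 1/(-⅕*(-50)) = 1/10 = ⅒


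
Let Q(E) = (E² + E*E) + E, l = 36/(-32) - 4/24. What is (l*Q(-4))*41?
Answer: -8897/6 ≈ -1482.8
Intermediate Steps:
l = -31/24 (l = 36*(-1/32) - 4*1/24 = -9/8 - ⅙ = -31/24 ≈ -1.2917)
Q(E) = E + 2*E² (Q(E) = (E² + E²) + E = 2*E² + E = E + 2*E²)
(l*Q(-4))*41 = -(-31)*(1 + 2*(-4))/6*41 = -(-31)*(1 - 8)/6*41 = -(-31)*(-7)/6*41 = -31/24*28*41 = -217/6*41 = -8897/6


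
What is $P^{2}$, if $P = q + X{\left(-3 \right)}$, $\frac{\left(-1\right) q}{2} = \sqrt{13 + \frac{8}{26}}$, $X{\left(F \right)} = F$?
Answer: $\frac{809}{13} + \frac{12 \sqrt{2249}}{13} \approx 106.01$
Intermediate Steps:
$q = - \frac{2 \sqrt{2249}}{13}$ ($q = - 2 \sqrt{13 + \frac{8}{26}} = - 2 \sqrt{13 + 8 \cdot \frac{1}{26}} = - 2 \sqrt{13 + \frac{4}{13}} = - 2 \sqrt{\frac{173}{13}} = - 2 \frac{\sqrt{2249}}{13} = - \frac{2 \sqrt{2249}}{13} \approx -7.2959$)
$P = -3 - \frac{2 \sqrt{2249}}{13}$ ($P = - \frac{2 \sqrt{2249}}{13} - 3 = -3 - \frac{2 \sqrt{2249}}{13} \approx -10.296$)
$P^{2} = \left(-3 - \frac{2 \sqrt{2249}}{13}\right)^{2}$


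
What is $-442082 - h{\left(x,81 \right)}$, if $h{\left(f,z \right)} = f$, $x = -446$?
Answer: $-441636$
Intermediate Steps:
$-442082 - h{\left(x,81 \right)} = -442082 - -446 = -442082 + 446 = -441636$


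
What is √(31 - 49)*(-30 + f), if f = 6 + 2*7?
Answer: -30*I*√2 ≈ -42.426*I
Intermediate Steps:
f = 20 (f = 6 + 14 = 20)
√(31 - 49)*(-30 + f) = √(31 - 49)*(-30 + 20) = √(-18)*(-10) = (3*I*√2)*(-10) = -30*I*√2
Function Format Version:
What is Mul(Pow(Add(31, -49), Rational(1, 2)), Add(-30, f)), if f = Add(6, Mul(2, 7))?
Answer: Mul(-30, I, Pow(2, Rational(1, 2))) ≈ Mul(-42.426, I)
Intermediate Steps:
f = 20 (f = Add(6, 14) = 20)
Mul(Pow(Add(31, -49), Rational(1, 2)), Add(-30, f)) = Mul(Pow(Add(31, -49), Rational(1, 2)), Add(-30, 20)) = Mul(Pow(-18, Rational(1, 2)), -10) = Mul(Mul(3, I, Pow(2, Rational(1, 2))), -10) = Mul(-30, I, Pow(2, Rational(1, 2)))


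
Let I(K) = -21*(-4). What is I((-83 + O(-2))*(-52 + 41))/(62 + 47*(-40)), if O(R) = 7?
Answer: -14/303 ≈ -0.046205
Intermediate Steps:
I(K) = 84
I((-83 + O(-2))*(-52 + 41))/(62 + 47*(-40)) = 84/(62 + 47*(-40)) = 84/(62 - 1880) = 84/(-1818) = 84*(-1/1818) = -14/303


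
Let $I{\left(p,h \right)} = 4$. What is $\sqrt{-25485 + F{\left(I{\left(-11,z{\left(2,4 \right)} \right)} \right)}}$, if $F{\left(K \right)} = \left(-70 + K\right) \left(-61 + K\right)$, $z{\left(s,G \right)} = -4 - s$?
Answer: $i \sqrt{21723} \approx 147.39 i$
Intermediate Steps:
$\sqrt{-25485 + F{\left(I{\left(-11,z{\left(2,4 \right)} \right)} \right)}} = \sqrt{-25485 + \left(4270 + 4^{2} - 524\right)} = \sqrt{-25485 + \left(4270 + 16 - 524\right)} = \sqrt{-25485 + 3762} = \sqrt{-21723} = i \sqrt{21723}$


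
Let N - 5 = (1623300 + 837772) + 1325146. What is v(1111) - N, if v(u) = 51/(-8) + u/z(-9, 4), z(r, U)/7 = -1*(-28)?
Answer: -1484199693/392 ≈ -3.7862e+6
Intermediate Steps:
z(r, U) = 196 (z(r, U) = 7*(-1*(-28)) = 7*28 = 196)
N = 3786223 (N = 5 + ((1623300 + 837772) + 1325146) = 5 + (2461072 + 1325146) = 5 + 3786218 = 3786223)
v(u) = -51/8 + u/196 (v(u) = 51/(-8) + u/196 = 51*(-⅛) + u*(1/196) = -51/8 + u/196)
v(1111) - N = (-51/8 + (1/196)*1111) - 1*3786223 = (-51/8 + 1111/196) - 3786223 = -277/392 - 3786223 = -1484199693/392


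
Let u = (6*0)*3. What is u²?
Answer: 0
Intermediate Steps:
u = 0 (u = 0*3 = 0)
u² = 0² = 0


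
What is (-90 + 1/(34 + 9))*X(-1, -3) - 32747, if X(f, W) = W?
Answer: -1396514/43 ≈ -32477.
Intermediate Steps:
(-90 + 1/(34 + 9))*X(-1, -3) - 32747 = (-90 + 1/(34 + 9))*(-3) - 32747 = (-90 + 1/43)*(-3) - 32747 = -3869/43*(-3) - 32747 = 11607/43 - 32747 = -1396514/43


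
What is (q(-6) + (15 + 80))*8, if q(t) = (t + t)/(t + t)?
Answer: 768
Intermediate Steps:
q(t) = 1 (q(t) = (2*t)/((2*t)) = (2*t)*(1/(2*t)) = 1)
(q(-6) + (15 + 80))*8 = (1 + (15 + 80))*8 = (1 + 95)*8 = 96*8 = 768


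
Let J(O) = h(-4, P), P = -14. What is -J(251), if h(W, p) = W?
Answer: 4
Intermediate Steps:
J(O) = -4
-J(251) = -1*(-4) = 4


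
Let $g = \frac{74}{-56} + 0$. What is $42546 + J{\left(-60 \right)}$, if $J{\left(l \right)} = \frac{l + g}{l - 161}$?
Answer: $\frac{15486845}{364} \approx 42546.0$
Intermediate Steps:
$g = - \frac{37}{28}$ ($g = 74 \left(- \frac{1}{56}\right) + 0 = - \frac{37}{28} + 0 = - \frac{37}{28} \approx -1.3214$)
$J{\left(l \right)} = \frac{- \frac{37}{28} + l}{-161 + l}$ ($J{\left(l \right)} = \frac{l - \frac{37}{28}}{l - 161} = \frac{- \frac{37}{28} + l}{-161 + l}$)
$42546 + J{\left(-60 \right)} = 42546 + \frac{- \frac{37}{28} - 60}{-161 - 60} = 42546 + \frac{1}{-221} \left(- \frac{1717}{28}\right) = 42546 - - \frac{101}{364} = 42546 + \frac{101}{364} = \frac{15486845}{364}$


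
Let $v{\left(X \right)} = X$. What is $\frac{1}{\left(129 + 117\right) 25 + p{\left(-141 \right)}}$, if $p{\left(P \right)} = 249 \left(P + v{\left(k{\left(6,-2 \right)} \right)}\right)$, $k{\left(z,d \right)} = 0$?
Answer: $- \frac{1}{28959} \approx -3.4532 \cdot 10^{-5}$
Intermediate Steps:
$p{\left(P \right)} = 249 P$ ($p{\left(P \right)} = 249 \left(P + 0\right) = 249 P$)
$\frac{1}{\left(129 + 117\right) 25 + p{\left(-141 \right)}} = \frac{1}{\left(129 + 117\right) 25 + 249 \left(-141\right)} = \frac{1}{246 \cdot 25 - 35109} = \frac{1}{6150 - 35109} = \frac{1}{-28959} = - \frac{1}{28959}$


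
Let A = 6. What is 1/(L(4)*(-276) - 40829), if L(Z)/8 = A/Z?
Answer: -1/44141 ≈ -2.2655e-5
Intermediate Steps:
L(Z) = 48/Z (L(Z) = 8*(6/Z) = 48/Z)
1/(L(4)*(-276) - 40829) = 1/((48/4)*(-276) - 40829) = 1/((48*(¼))*(-276) - 40829) = 1/(12*(-276) - 40829) = 1/(-3312 - 40829) = 1/(-44141) = -1/44141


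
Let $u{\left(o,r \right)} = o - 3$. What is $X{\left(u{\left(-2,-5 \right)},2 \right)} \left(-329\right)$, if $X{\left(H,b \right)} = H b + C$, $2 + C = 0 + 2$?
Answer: $3290$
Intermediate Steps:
$C = 0$ ($C = -2 + \left(0 + 2\right) = -2 + 2 = 0$)
$u{\left(o,r \right)} = -3 + o$
$X{\left(H,b \right)} = H b$ ($X{\left(H,b \right)} = H b + 0 = H b$)
$X{\left(u{\left(-2,-5 \right)},2 \right)} \left(-329\right) = \left(-3 - 2\right) 2 \left(-329\right) = \left(-5\right) 2 \left(-329\right) = \left(-10\right) \left(-329\right) = 3290$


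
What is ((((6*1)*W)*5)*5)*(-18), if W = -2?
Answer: 5400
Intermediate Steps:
((((6*1)*W)*5)*5)*(-18) = ((((6*1)*(-2))*5)*5)*(-18) = (((6*(-2))*5)*5)*(-18) = (-12*5*5)*(-18) = -60*5*(-18) = -300*(-18) = 5400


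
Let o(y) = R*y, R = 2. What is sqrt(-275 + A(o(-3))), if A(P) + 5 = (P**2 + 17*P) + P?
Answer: 4*I*sqrt(22) ≈ 18.762*I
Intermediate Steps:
o(y) = 2*y
A(P) = -5 + P**2 + 18*P (A(P) = -5 + ((P**2 + 17*P) + P) = -5 + (P**2 + 18*P) = -5 + P**2 + 18*P)
sqrt(-275 + A(o(-3))) = sqrt(-275 + (-5 + (2*(-3))**2 + 18*(2*(-3)))) = sqrt(-275 + (-5 + (-6)**2 + 18*(-6))) = sqrt(-275 + (-5 + 36 - 108)) = sqrt(-275 - 77) = sqrt(-352) = 4*I*sqrt(22)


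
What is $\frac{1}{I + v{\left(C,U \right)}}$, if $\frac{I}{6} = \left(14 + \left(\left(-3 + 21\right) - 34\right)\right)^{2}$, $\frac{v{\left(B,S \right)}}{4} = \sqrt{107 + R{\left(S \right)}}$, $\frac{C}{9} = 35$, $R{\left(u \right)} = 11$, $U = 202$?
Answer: $- \frac{3}{164} + \frac{\sqrt{118}}{328} \approx 0.014826$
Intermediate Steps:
$C = 315$ ($C = 9 \cdot 35 = 315$)
$v{\left(B,S \right)} = 4 \sqrt{118}$ ($v{\left(B,S \right)} = 4 \sqrt{107 + 11} = 4 \sqrt{118}$)
$I = 24$ ($I = 6 \left(14 + \left(\left(-3 + 21\right) - 34\right)\right)^{2} = 6 \left(14 + \left(18 - 34\right)\right)^{2} = 6 \left(14 - 16\right)^{2} = 6 \left(-2\right)^{2} = 6 \cdot 4 = 24$)
$\frac{1}{I + v{\left(C,U \right)}} = \frac{1}{24 + 4 \sqrt{118}}$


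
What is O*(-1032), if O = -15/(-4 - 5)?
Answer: -1720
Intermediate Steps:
O = 5/3 (O = -15/(-9) = -15*(-⅑) = 5/3 ≈ 1.6667)
O*(-1032) = (5/3)*(-1032) = -1720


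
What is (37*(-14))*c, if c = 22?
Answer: -11396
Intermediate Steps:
(37*(-14))*c = (37*(-14))*22 = -518*22 = -11396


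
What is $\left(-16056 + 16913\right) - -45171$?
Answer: $46028$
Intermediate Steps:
$\left(-16056 + 16913\right) - -45171 = 857 + 45171 = 46028$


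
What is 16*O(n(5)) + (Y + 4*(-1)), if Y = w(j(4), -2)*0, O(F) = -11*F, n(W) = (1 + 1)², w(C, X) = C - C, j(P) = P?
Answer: -708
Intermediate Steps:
w(C, X) = 0
n(W) = 4 (n(W) = 2² = 4)
Y = 0 (Y = 0*0 = 0)
16*O(n(5)) + (Y + 4*(-1)) = 16*(-11*4) + (0 + 4*(-1)) = 16*(-44) + (0 - 4) = -704 - 4 = -708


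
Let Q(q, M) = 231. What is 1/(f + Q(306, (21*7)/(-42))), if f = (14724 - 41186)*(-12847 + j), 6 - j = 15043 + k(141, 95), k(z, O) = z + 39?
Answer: 1/742629799 ≈ 1.3466e-9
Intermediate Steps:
k(z, O) = 39 + z
j = -15217 (j = 6 - (15043 + (39 + 141)) = 6 - (15043 + 180) = 6 - 1*15223 = 6 - 15223 = -15217)
f = 742629568 (f = (14724 - 41186)*(-12847 - 15217) = -26462*(-28064) = 742629568)
1/(f + Q(306, (21*7)/(-42))) = 1/(742629568 + 231) = 1/742629799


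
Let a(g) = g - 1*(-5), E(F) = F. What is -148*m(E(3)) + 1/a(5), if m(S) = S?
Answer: -4439/10 ≈ -443.90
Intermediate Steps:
a(g) = 5 + g (a(g) = g + 5 = 5 + g)
-148*m(E(3)) + 1/a(5) = -148*3 + 1/(5 + 5) = -444 + 1/10 = -444 + ⅒ = -4439/10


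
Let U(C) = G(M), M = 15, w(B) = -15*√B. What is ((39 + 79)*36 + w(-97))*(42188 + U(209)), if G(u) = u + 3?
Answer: 179291088 - 633090*I*√97 ≈ 1.7929e+8 - 6.2352e+6*I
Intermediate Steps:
G(u) = 3 + u
U(C) = 18 (U(C) = 3 + 15 = 18)
((39 + 79)*36 + w(-97))*(42188 + U(209)) = ((39 + 79)*36 - 15*I*√97)*(42188 + 18) = (118*36 - 15*I*√97)*42206 = (4248 - 15*I*√97)*42206 = 179291088 - 633090*I*√97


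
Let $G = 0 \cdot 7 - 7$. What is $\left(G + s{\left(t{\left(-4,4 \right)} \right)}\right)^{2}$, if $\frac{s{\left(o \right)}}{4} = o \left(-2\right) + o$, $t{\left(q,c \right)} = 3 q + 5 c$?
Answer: $1521$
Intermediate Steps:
$G = -7$ ($G = 0 - 7 = -7$)
$s{\left(o \right)} = - 4 o$ ($s{\left(o \right)} = 4 \left(o \left(-2\right) + o\right) = 4 \left(- 2 o + o\right) = 4 \left(- o\right) = - 4 o$)
$\left(G + s{\left(t{\left(-4,4 \right)} \right)}\right)^{2} = \left(-7 - 4 \left(3 \left(-4\right) + 5 \cdot 4\right)\right)^{2} = \left(-7 - 4 \left(-12 + 20\right)\right)^{2} = \left(-7 - 32\right)^{2} = \left(-39\right)^{2} = 1521$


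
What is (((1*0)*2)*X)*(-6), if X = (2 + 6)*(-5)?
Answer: 0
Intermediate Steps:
X = -40 (X = 8*(-5) = -40)
(((1*0)*2)*X)*(-6) = (((1*0)*2)*(-40))*(-6) = ((0*2)*(-40))*(-6) = (0*(-40))*(-6) = 0*(-6) = 0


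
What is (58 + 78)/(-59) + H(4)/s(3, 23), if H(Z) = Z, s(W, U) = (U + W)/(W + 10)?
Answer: -18/59 ≈ -0.30508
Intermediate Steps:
s(W, U) = (U + W)/(10 + W)
(58 + 78)/(-59) + H(4)/s(3, 23) = (58 + 78)/(-59) + 4/(((23 + 3)/(10 + 3))) = 136*(-1/59) + 4/((26/13)) = -136/59 + 4/(((1/13)*26)) = -136/59 + 4/2 = -136/59 + 4*(1/2) = -136/59 + 2 = -18/59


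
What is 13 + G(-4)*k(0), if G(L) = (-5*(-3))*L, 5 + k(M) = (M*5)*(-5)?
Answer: 313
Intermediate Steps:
k(M) = -5 - 25*M (k(M) = -5 + (M*5)*(-5) = -5 + (5*M)*(-5) = -5 - 25*M)
G(L) = 15*L
13 + G(-4)*k(0) = 13 + (15*(-4))*(-5 - 25*0) = 13 - 60*(-5 + 0) = 13 - 60*(-5) = 13 + 300 = 313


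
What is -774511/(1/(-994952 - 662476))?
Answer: 1283696217708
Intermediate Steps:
-774511/(1/(-994952 - 662476)) = -774511/(1/(-1657428)) = -774511/(-1/1657428) = -774511*(-1657428) = 1283696217708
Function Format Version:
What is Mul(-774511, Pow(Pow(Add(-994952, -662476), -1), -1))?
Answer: 1283696217708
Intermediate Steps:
Mul(-774511, Pow(Pow(Add(-994952, -662476), -1), -1)) = Mul(-774511, Pow(Pow(-1657428, -1), -1)) = Mul(-774511, Pow(Rational(-1, 1657428), -1)) = Mul(-774511, -1657428) = 1283696217708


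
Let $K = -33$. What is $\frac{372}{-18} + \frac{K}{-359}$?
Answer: $- \frac{22159}{1077} \approx -20.575$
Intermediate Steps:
$\frac{372}{-18} + \frac{K}{-359} = \frac{372}{-18} - \frac{33}{-359} = 372 \left(- \frac{1}{18}\right) - - \frac{33}{359} = - \frac{62}{3} + \frac{33}{359} = - \frac{22159}{1077}$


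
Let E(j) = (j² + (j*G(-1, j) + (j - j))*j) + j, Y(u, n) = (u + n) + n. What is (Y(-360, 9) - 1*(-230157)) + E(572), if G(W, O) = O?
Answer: 187706819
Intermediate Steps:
Y(u, n) = u + 2*n (Y(u, n) = (n + u) + n = u + 2*n)
E(j) = j + j² + j³ (E(j) = (j² + (j*j + (j - j))*j) + j = (j² + (j² + 0)*j) + j = (j² + j²*j) + j = (j² + j³) + j = j + j² + j³)
(Y(-360, 9) - 1*(-230157)) + E(572) = ((-360 + 2*9) - 1*(-230157)) + 572*(1 + 572 + 572²) = ((-360 + 18) + 230157) + 572*(1 + 572 + 327184) = (-342 + 230157) + 572*327757 = 229815 + 187477004 = 187706819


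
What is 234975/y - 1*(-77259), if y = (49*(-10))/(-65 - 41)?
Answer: 6276426/49 ≈ 1.2809e+5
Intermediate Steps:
y = 245/53 (y = -490/(-106) = -490*(-1/106) = 245/53 ≈ 4.6226)
234975/y - 1*(-77259) = 234975/(245/53) - 1*(-77259) = 234975*(53/245) + 77259 = 2490735/49 + 77259 = 6276426/49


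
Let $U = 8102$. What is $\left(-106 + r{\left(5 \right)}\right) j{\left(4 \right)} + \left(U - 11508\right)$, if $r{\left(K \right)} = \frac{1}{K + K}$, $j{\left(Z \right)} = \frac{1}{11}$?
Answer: $- \frac{375719}{110} \approx -3415.6$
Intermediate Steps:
$j{\left(Z \right)} = \frac{1}{11}$
$r{\left(K \right)} = \frac{1}{2 K}$
$\left(-106 + r{\left(5 \right)}\right) j{\left(4 \right)} + \left(U - 11508\right) = \left(-106 + \frac{1}{2 \cdot 5}\right) \frac{1}{11} + \left(8102 - 11508\right) = \left(-106 + \frac{1}{2} \cdot \frac{1}{5}\right) \frac{1}{11} + \left(8102 - 11508\right) = \left(-106 + \frac{1}{10}\right) \frac{1}{11} - 3406 = \left(- \frac{1059}{10}\right) \frac{1}{11} - 3406 = - \frac{1059}{110} - 3406 = - \frac{375719}{110}$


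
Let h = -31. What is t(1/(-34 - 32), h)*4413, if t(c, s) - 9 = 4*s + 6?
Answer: -481017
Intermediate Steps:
t(c, s) = 15 + 4*s (t(c, s) = 9 + (4*s + 6) = 9 + (6 + 4*s) = 15 + 4*s)
t(1/(-34 - 32), h)*4413 = (15 + 4*(-31))*4413 = (15 - 124)*4413 = -109*4413 = -481017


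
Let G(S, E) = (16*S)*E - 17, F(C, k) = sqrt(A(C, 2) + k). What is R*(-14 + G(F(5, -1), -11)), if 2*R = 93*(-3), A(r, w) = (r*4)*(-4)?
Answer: 8649/2 + 220968*I ≈ 4324.5 + 2.2097e+5*I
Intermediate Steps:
A(r, w) = -16*r (A(r, w) = (4*r)*(-4) = -16*r)
F(C, k) = sqrt(k - 16*C) (F(C, k) = sqrt(-16*C + k) = sqrt(k - 16*C))
R = -279/2 (R = (93*(-3))/2 = (1/2)*(-279) = -279/2 ≈ -139.50)
G(S, E) = -17 + 16*E*S (G(S, E) = 16*E*S - 17 = -17 + 16*E*S)
R*(-14 + G(F(5, -1), -11)) = -279*(-14 + (-17 + 16*(-11)*sqrt(-1 - 16*5)))/2 = -279*(-14 + (-17 + 16*(-11)*sqrt(-1 - 80)))/2 = -279*(-14 + (-17 + 16*(-11)*sqrt(-81)))/2 = -279*(-14 + (-17 + 16*(-11)*(9*I)))/2 = -279*(-14 + (-17 - 1584*I))/2 = -279*(-31 - 1584*I)/2 = 8649/2 + 220968*I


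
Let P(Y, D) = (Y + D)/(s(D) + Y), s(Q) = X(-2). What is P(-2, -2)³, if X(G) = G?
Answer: 1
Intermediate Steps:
s(Q) = -2
P(Y, D) = (D + Y)/(-2 + Y) (P(Y, D) = (Y + D)/(-2 + Y) = (D + Y)/(-2 + Y))
P(-2, -2)³ = ((-2 - 2)/(-2 - 2))³ = (-4/(-4))³ = (-¼*(-4))³ = 1³ = 1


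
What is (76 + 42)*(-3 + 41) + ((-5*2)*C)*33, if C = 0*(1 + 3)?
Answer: 4484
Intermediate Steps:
C = 0 (C = 0*4 = 0)
(76 + 42)*(-3 + 41) + ((-5*2)*C)*33 = (76 + 42)*(-3 + 41) + (-5*2*0)*33 = 118*38 - 10*0*33 = 4484 + 0*33 = 4484 + 0 = 4484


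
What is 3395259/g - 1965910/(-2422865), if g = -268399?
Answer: -1539721183789/130058908627 ≈ -11.839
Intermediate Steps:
3395259/g - 1965910/(-2422865) = 3395259/(-268399) - 1965910/(-2422865) = 3395259*(-1/268399) - 1965910*(-1/2422865) = -3395259/268399 + 393182/484573 = -1539721183789/130058908627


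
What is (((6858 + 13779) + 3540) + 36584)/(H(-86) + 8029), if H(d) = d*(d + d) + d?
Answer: 60761/22735 ≈ 2.6726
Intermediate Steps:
H(d) = d + 2*d² (H(d) = d*(2*d) + d = 2*d² + d = d + 2*d²)
(((6858 + 13779) + 3540) + 36584)/(H(-86) + 8029) = (((6858 + 13779) + 3540) + 36584)/(-86*(1 + 2*(-86)) + 8029) = ((20637 + 3540) + 36584)/(-86*(1 - 172) + 8029) = (24177 + 36584)/(-86*(-171) + 8029) = 60761/(14706 + 8029) = 60761/22735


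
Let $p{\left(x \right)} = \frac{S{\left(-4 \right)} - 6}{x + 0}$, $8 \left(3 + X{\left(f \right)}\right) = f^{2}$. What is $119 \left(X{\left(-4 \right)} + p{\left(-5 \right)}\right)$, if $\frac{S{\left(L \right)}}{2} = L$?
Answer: $\frac{1071}{5} \approx 214.2$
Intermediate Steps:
$S{\left(L \right)} = 2 L$
$X{\left(f \right)} = -3 + \frac{f^{2}}{8}$
$p{\left(x \right)} = - \frac{14}{x}$ ($p{\left(x \right)} = \frac{2 \left(-4\right) - 6}{x + 0} = \frac{-8 - 6}{x} = - \frac{14}{x}$)
$119 \left(X{\left(-4 \right)} + p{\left(-5 \right)}\right) = 119 \left(\left(-3 + \frac{\left(-4\right)^{2}}{8}\right) - \frac{14}{-5}\right) = 119 \left(\left(-3 + \frac{1}{8} \cdot 16\right) - - \frac{14}{5}\right) = 119 \left(\left(-3 + 2\right) + \frac{14}{5}\right) = 119 \left(-1 + \frac{14}{5}\right) = 119 \cdot \frac{9}{5} = \frac{1071}{5}$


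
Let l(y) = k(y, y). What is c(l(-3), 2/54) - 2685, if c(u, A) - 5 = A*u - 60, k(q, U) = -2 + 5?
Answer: -24659/9 ≈ -2739.9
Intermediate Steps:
k(q, U) = 3
l(y) = 3
c(u, A) = -55 + A*u (c(u, A) = 5 + (A*u - 60) = 5 + (-60 + A*u) = -55 + A*u)
c(l(-3), 2/54) - 2685 = (-55 + (2/54)*3) - 2685 = (-55 + (2*(1/54))*3) - 2685 = (-55 + (1/27)*3) - 2685 = (-55 + 1/9) - 2685 = -494/9 - 2685 = -24659/9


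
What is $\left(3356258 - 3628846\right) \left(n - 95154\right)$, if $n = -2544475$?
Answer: $719531189852$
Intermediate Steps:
$\left(3356258 - 3628846\right) \left(n - 95154\right) = \left(3356258 - 3628846\right) \left(-2544475 - 95154\right) = \left(-272588\right) \left(-2639629\right) = 719531189852$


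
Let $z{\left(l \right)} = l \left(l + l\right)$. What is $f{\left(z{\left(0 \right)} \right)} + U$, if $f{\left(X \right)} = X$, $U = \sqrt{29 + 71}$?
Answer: $10$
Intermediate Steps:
$U = 10$ ($U = \sqrt{100} = 10$)
$z{\left(l \right)} = 2 l^{2}$ ($z{\left(l \right)} = l 2 l = 2 l^{2}$)
$f{\left(z{\left(0 \right)} \right)} + U = 2 \cdot 0^{2} + 10 = 2 \cdot 0 + 10 = 0 + 10 = 10$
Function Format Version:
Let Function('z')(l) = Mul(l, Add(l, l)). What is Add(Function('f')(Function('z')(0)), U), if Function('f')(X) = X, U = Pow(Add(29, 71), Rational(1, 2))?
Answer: 10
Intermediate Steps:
U = 10 (U = Pow(100, Rational(1, 2)) = 10)
Function('z')(l) = Mul(2, Pow(l, 2)) (Function('z')(l) = Mul(l, Mul(2, l)) = Mul(2, Pow(l, 2)))
Add(Function('f')(Function('z')(0)), U) = Add(Mul(2, Pow(0, 2)), 10) = Add(Mul(2, 0), 10) = Add(0, 10) = 10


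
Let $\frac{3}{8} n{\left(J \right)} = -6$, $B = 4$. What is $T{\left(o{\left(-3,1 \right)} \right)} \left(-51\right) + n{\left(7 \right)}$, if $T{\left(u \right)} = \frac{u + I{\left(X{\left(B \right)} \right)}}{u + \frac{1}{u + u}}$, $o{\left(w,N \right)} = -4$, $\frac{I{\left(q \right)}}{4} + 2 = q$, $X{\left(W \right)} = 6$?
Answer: $\frac{1456}{11} \approx 132.36$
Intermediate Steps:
$n{\left(J \right)} = -16$ ($n{\left(J \right)} = \frac{8}{3} \left(-6\right) = -16$)
$I{\left(q \right)} = -8 + 4 q$
$T{\left(u \right)} = \frac{16 + u}{u + \frac{1}{2 u}}$ ($T{\left(u \right)} = \frac{u + \left(-8 + 4 \cdot 6\right)}{u + \frac{1}{u + u}} = \frac{u + \left(-8 + 24\right)}{u + \frac{1}{2 u}} = \frac{u + 16}{u + \frac{1}{2 u}} = \frac{16 + u}{u + \frac{1}{2 u}}$)
$T{\left(o{\left(-3,1 \right)} \right)} \left(-51\right) + n{\left(7 \right)} = 2 \left(-4\right) \frac{1}{1 + 2 \left(-4\right)^{2}} \left(16 - 4\right) \left(-51\right) - 16 = 2 \left(-4\right) \frac{1}{1 + 2 \cdot 16} \cdot 12 \left(-51\right) - 16 = 2 \left(-4\right) \frac{1}{1 + 32} \cdot 12 \left(-51\right) - 16 = 2 \left(-4\right) \frac{1}{33} \cdot 12 \left(-51\right) - 16 = \left(- \frac{32}{11}\right) \left(-51\right) - 16 = \frac{1632}{11} - 16 = \frac{1456}{11}$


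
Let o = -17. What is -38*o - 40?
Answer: 606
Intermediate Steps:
-38*o - 40 = -38*(-17) - 40 = 646 - 40 = 606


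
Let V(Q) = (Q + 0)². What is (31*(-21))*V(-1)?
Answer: -651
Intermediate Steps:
V(Q) = Q²
(31*(-21))*V(-1) = (31*(-21))*(-1)² = -651*1 = -651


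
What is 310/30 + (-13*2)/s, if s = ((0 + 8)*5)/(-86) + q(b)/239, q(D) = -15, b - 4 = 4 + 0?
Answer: 969781/16275 ≈ 59.587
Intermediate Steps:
b = 8 (b = 4 + (4 + 0) = 4 + 4 = 8)
s = -5425/10277 (s = ((0 + 8)*5)/(-86) - 15/239 = (8*5)*(-1/86) - 15*1/239 = 40*(-1/86) - 15/239 = -20/43 - 15/239 = -5425/10277 ≈ -0.52788)
310/30 + (-13*2)/s = 310/30 + (-13*2)/(-5425/10277) = 310*(1/30) - 26*(-10277/5425) = 31/3 + 267202/5425 = 969781/16275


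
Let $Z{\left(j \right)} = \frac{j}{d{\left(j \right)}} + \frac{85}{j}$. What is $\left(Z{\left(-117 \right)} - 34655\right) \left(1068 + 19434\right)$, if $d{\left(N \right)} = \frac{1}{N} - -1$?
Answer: $- \frac{537550062487}{754} \approx -7.1293 \cdot 10^{8}$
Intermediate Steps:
$d{\left(N \right)} = 1 + \frac{1}{N}$ ($d{\left(N \right)} = \frac{1}{N} + 1 = 1 + \frac{1}{N}$)
$Z{\left(j \right)} = \frac{85}{j} + \frac{j^{2}}{1 + j}$ ($Z{\left(j \right)} = \frac{j}{\frac{1}{j} \left(1 + j\right)} + \frac{85}{j} = j \frac{j}{1 + j} + \frac{85}{j} = \frac{j^{2}}{1 + j} + \frac{85}{j} = \frac{85}{j} + \frac{j^{2}}{1 + j}$)
$\left(Z{\left(-117 \right)} - 34655\right) \left(1068 + 19434\right) = \left(\frac{85 + \left(-117\right)^{3} + 85 \left(-117\right)}{\left(-117\right) \left(1 - 117\right)} - 34655\right) \left(1068 + 19434\right) = \left(- \frac{85 - 1601613 - 9945}{117 \left(-116\right)} - 34655\right) 20502 = \left(\left(- \frac{1}{117}\right) \left(- \frac{1}{116}\right) \left(-1611473\right) - 34655\right) 20502 = \left(- \frac{1611473}{13572} - 34655\right) 20502 = \left(- \frac{471949133}{13572}\right) 20502 = - \frac{537550062487}{754}$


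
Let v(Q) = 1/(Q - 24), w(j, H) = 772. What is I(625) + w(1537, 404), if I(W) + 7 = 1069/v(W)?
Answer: 643234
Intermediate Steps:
v(Q) = 1/(-24 + Q)
I(W) = -25663 + 1069*W (I(W) = -7 + 1069/(1/(-24 + W)) = -7 + 1069*(-24 + W) = -7 + (-25656 + 1069*W) = -25663 + 1069*W)
I(625) + w(1537, 404) = (-25663 + 1069*625) + 772 = (-25663 + 668125) + 772 = 642462 + 772 = 643234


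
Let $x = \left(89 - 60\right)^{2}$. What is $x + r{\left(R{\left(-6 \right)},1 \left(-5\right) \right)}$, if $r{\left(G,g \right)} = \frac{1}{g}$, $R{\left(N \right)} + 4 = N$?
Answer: $\frac{4204}{5} \approx 840.8$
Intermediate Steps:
$R{\left(N \right)} = -4 + N$
$x = 841$ ($x = 29^{2} = 841$)
$x + r{\left(R{\left(-6 \right)},1 \left(-5\right) \right)} = 841 + \frac{1}{1 \left(-5\right)} = 841 + \frac{1}{-5} = 841 - \frac{1}{5} = \frac{4204}{5}$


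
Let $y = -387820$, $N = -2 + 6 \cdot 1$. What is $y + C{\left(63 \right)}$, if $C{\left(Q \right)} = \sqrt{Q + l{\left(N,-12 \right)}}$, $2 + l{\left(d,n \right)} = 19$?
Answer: $-387820 + 4 \sqrt{5} \approx -3.8781 \cdot 10^{5}$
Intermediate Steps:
$N = 4$ ($N = -2 + 6 = 4$)
$l{\left(d,n \right)} = 17$ ($l{\left(d,n \right)} = -2 + 19 = 17$)
$C{\left(Q \right)} = \sqrt{17 + Q}$ ($C{\left(Q \right)} = \sqrt{Q + 17} = \sqrt{17 + Q}$)
$y + C{\left(63 \right)} = -387820 + \sqrt{17 + 63} = -387820 + \sqrt{80} = -387820 + 4 \sqrt{5}$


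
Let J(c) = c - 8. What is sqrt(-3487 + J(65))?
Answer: 7*I*sqrt(70) ≈ 58.566*I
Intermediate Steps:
J(c) = -8 + c
sqrt(-3487 + J(65)) = sqrt(-3487 + (-8 + 65)) = sqrt(-3487 + 57) = sqrt(-3430) = 7*I*sqrt(70)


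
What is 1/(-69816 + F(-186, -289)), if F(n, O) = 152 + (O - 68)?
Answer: -1/70021 ≈ -1.4281e-5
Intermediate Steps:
F(n, O) = 84 + O (F(n, O) = 152 + (-68 + O) = 84 + O)
1/(-69816 + F(-186, -289)) = 1/(-69816 + (84 - 289)) = 1/(-69816 - 205) = 1/(-70021) = -1/70021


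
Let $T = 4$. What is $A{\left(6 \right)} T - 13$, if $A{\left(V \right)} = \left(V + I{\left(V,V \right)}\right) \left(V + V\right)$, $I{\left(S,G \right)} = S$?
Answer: $563$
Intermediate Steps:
$A{\left(V \right)} = 4 V^{2}$ ($A{\left(V \right)} = \left(V + V\right) \left(V + V\right) = 2 V 2 V = 4 V^{2}$)
$A{\left(6 \right)} T - 13 = 4 \cdot 6^{2} \cdot 4 - 13 = 4 \cdot 36 \cdot 4 - 13 = 144 \cdot 4 - 13 = 576 - 13 = 563$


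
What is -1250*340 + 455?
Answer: -424545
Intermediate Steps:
-1250*340 + 455 = -425000 + 455 = -424545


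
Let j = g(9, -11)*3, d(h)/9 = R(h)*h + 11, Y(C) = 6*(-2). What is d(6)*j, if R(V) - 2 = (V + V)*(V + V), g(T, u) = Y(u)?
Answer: -287388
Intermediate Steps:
Y(C) = -12
g(T, u) = -12
R(V) = 2 + 4*V² (R(V) = 2 + (V + V)*(V + V) = 2 + (2*V)*(2*V) = 2 + 4*V²)
d(h) = 99 + 9*h*(2 + 4*h²) (d(h) = 9*((2 + 4*h²)*h + 11) = 9*(h*(2 + 4*h²) + 11) = 9*(11 + h*(2 + 4*h²)) = 99 + 9*h*(2 + 4*h²))
j = -36 (j = -12*3 = -36)
d(6)*j = (99 + 18*6 + 36*6³)*(-36) = (99 + 108 + 36*216)*(-36) = (99 + 108 + 7776)*(-36) = 7983*(-36) = -287388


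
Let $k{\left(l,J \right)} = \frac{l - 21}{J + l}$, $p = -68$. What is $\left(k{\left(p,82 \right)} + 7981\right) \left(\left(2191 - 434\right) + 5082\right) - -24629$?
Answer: $\frac{109126423}{2} \approx 5.4563 \cdot 10^{7}$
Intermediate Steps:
$k{\left(l,J \right)} = \frac{-21 + l}{J + l}$
$\left(k{\left(p,82 \right)} + 7981\right) \left(\left(2191 - 434\right) + 5082\right) - -24629 = \left(\frac{-21 - 68}{82 - 68} + 7981\right) \left(\left(2191 - 434\right) + 5082\right) - -24629 = \left(\frac{1}{14} \left(-89\right) + 7981\right) \left(1757 + 5082\right) + 24629 = \left(\frac{1}{14} \left(-89\right) + 7981\right) 6839 + 24629 = \left(- \frac{89}{14} + 7981\right) 6839 + 24629 = \frac{111645}{14} \cdot 6839 + 24629 = \frac{109077165}{2} + 24629 = \frac{109126423}{2}$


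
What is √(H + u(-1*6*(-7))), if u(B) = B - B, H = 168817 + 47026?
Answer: √215843 ≈ 464.59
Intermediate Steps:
H = 215843
u(B) = 0
√(H + u(-1*6*(-7))) = √(215843 + 0) = √215843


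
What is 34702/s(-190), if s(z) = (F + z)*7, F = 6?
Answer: -17351/644 ≈ -26.943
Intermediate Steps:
s(z) = 42 + 7*z (s(z) = (6 + z)*7 = 42 + 7*z)
34702/s(-190) = 34702/(42 + 7*(-190)) = 34702/(42 - 1330) = 34702/(-1288) = 34702*(-1/1288) = -17351/644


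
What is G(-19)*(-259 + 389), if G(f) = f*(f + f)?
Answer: 93860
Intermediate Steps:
G(f) = 2*f² (G(f) = f*(2*f) = 2*f²)
G(-19)*(-259 + 389) = (2*(-19)²)*(-259 + 389) = (2*361)*130 = 722*130 = 93860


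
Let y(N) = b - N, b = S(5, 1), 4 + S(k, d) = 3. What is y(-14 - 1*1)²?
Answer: 196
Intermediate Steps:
S(k, d) = -1 (S(k, d) = -4 + 3 = -1)
b = -1
y(N) = -1 - N
y(-14 - 1*1)² = (-1 - (-14 - 1*1))² = (-1 - (-14 - 1))² = (-1 - 1*(-15))² = (-1 + 15)² = 14² = 196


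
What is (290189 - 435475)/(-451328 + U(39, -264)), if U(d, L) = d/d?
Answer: 145286/451327 ≈ 0.32191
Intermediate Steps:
U(d, L) = 1
(290189 - 435475)/(-451328 + U(39, -264)) = (290189 - 435475)/(-451328 + 1) = -145286/(-451327) = -145286*(-1/451327) = 145286/451327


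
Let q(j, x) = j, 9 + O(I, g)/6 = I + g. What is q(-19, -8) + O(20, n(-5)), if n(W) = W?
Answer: 17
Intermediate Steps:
O(I, g) = -54 + 6*I + 6*g (O(I, g) = -54 + 6*(I + g) = -54 + (6*I + 6*g) = -54 + 6*I + 6*g)
q(-19, -8) + O(20, n(-5)) = -19 + (-54 + 6*20 + 6*(-5)) = -19 + (-54 + 120 - 30) = -19 + 36 = 17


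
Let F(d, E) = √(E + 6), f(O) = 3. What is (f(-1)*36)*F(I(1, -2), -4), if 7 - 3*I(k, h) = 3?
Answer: 108*√2 ≈ 152.74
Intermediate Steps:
I(k, h) = 4/3 (I(k, h) = 7/3 - ⅓*3 = 7/3 - 1 = 4/3)
F(d, E) = √(6 + E)
(f(-1)*36)*F(I(1, -2), -4) = (3*36)*√(6 - 4) = 108*√2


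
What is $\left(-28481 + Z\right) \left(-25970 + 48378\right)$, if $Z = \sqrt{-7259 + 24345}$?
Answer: $-638202248 + 22408 \sqrt{17086} \approx -6.3527 \cdot 10^{8}$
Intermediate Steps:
$Z = \sqrt{17086} \approx 130.71$
$\left(-28481 + Z\right) \left(-25970 + 48378\right) = \left(-28481 + \sqrt{17086}\right) \left(-25970 + 48378\right) = \left(-28481 + \sqrt{17086}\right) 22408 = -638202248 + 22408 \sqrt{17086}$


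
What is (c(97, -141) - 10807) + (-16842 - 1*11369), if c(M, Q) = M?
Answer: -38921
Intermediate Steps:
(c(97, -141) - 10807) + (-16842 - 1*11369) = (97 - 10807) + (-16842 - 1*11369) = -10710 + (-16842 - 11369) = -10710 - 28211 = -38921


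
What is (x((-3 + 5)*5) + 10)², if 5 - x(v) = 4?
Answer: 121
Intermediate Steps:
x(v) = 1 (x(v) = 5 - 1*4 = 5 - 4 = 1)
(x((-3 + 5)*5) + 10)² = (1 + 10)² = 11² = 121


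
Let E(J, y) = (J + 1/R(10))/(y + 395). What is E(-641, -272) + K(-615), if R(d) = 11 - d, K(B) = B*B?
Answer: 46521035/123 ≈ 3.7822e+5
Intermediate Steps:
K(B) = B**2
E(J, y) = (1 + J)/(395 + y) (E(J, y) = (J + 1/(11 - 1*10))/(y + 395) = (J + 1/(11 - 10))/(395 + y) = (J + 1/1)/(395 + y) = (J + 1)/(395 + y) = (1 + J)/(395 + y))
E(-641, -272) + K(-615) = (1 - 641)/(395 - 272) + (-615)**2 = -640/123 + 378225 = 46521035/123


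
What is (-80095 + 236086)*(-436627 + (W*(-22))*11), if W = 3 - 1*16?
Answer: -67619134671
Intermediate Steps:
W = -13 (W = 3 - 16 = -13)
(-80095 + 236086)*(-436627 + (W*(-22))*11) = (-80095 + 236086)*(-436627 - 13*(-22)*11) = 155991*(-436627 + 286*11) = 155991*(-436627 + 3146) = 155991*(-433481) = -67619134671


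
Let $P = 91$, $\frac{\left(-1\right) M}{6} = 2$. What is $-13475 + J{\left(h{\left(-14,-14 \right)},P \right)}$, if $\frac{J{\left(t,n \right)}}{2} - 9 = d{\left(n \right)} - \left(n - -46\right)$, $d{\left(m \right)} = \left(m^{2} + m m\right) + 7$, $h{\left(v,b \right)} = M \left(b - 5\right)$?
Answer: $19407$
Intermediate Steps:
$M = -12$ ($M = \left(-6\right) 2 = -12$)
$h{\left(v,b \right)} = 60 - 12 b$ ($h{\left(v,b \right)} = - 12 \left(b - 5\right) = - 12 \left(-5 + b\right) = 60 - 12 b$)
$d{\left(m \right)} = 7 + 2 m^{2}$ ($d{\left(m \right)} = \left(m^{2} + m^{2}\right) + 7 = 2 m^{2} + 7 = 7 + 2 m^{2}$)
$J{\left(t,n \right)} = -60 - 2 n + 4 n^{2}$ ($J{\left(t,n \right)} = 18 + 2 \left(\left(7 + 2 n^{2}\right) - \left(n - -46\right)\right) = 18 + 2 \left(\left(7 + 2 n^{2}\right) - \left(n + 46\right)\right) = 18 + 2 \left(\left(7 + 2 n^{2}\right) - \left(46 + n\right)\right) = 18 + 2 \left(-39 - n + 2 n^{2}\right) = 18 - \left(78 - 4 n^{2} + 2 n\right) = -60 - 2 n + 4 n^{2}$)
$-13475 + J{\left(h{\left(-14,-14 \right)},P \right)} = -13475 - \left(242 - 33124\right) = -13475 - -32882 = -13475 + 32882 = 19407$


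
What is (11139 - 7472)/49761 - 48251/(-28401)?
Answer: 43950254/24794073 ≈ 1.7726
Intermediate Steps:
(11139 - 7472)/49761 - 48251/(-28401) = 3667*(1/49761) - 48251*(-1/28401) = 193/2619 + 48251/28401 = 43950254/24794073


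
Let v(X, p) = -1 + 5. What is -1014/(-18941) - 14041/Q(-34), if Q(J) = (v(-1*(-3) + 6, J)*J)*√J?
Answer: 78/1457 - 14041*I*√34/4624 ≈ 0.053535 - 17.706*I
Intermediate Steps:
v(X, p) = 4
Q(J) = 4*J^(3/2) (Q(J) = (4*J)*√J = 4*J^(3/2))
-1014/(-18941) - 14041/Q(-34) = -1014/(-18941) - 14041*I*√34/4624 = -1014*(-1/18941) - 14041*I*√34/4624 = 78/1457 - 14041*I*√34/4624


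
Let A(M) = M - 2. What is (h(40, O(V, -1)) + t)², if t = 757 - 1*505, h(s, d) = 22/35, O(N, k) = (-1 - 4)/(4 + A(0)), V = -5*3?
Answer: 78180964/1225 ≈ 63821.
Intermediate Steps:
V = -15
A(M) = -2 + M
O(N, k) = -5/2 (O(N, k) = (-1 - 4)/(4 + (-2 + 0)) = -5/(4 - 2) = -5/2)
h(s, d) = 22/35 (h(s, d) = 22*(1/35) = 22/35)
t = 252 (t = 757 - 505 = 252)
(h(40, O(V, -1)) + t)² = (22/35 + 252)² = (8842/35)² = 78180964/1225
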